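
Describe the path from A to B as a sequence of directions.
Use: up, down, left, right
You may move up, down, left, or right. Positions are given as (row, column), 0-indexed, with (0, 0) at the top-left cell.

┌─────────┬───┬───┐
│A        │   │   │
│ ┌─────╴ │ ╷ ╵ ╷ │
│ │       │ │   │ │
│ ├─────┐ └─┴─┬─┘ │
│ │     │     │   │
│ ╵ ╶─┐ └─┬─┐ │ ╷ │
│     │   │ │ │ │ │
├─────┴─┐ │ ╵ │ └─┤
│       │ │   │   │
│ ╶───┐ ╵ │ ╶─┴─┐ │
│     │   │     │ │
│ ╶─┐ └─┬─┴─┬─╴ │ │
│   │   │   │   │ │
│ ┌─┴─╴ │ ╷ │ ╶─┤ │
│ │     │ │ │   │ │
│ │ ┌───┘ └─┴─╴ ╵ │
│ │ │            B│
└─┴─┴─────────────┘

Finding the path and converting it to directions:
Path through cells: (0,0) → (0,1) → (0,2) → (0,3) → (0,4) → (1,4) → (2,4) → (2,5) → (2,6) → (3,6) → (4,6) → (4,5) → (5,5) → (5,6) → (5,7) → (6,7) → (6,6) → (7,6) → (7,7) → (8,7) → (8,8)
Directions: right, right, right, right, down, down, right, right, down, down, left, down, right, right, down, left, down, right, down, right

Solution:

┌─────────┬───┬───┐
│A → → → ↓│   │   │
│ ┌─────╴ │ ╷ ╵ ╷ │
│ │      ↓│ │   │ │
│ ├─────┐ └─┴─┬─┘ │
│ │     │↳ → ↓│   │
│ ╵ ╶─┐ └─┬─┐ │ ╷ │
│     │   │ │↓│ │ │
├─────┴─┐ │ ╵ │ └─┤
│       │ │↓ ↲│   │
│ ╶───┐ ╵ │ ╶─┴─┐ │
│     │   │↳ → ↓│ │
│ ╶─┐ └─┬─┴─┬─╴ │ │
│   │   │   │↓ ↲│ │
│ ┌─┴─╴ │ ╷ │ ╶─┤ │
│ │     │ │ │↳ ↓│ │
│ │ ┌───┘ └─┴─╴ ╵ │
│ │ │          ↳ B│
└─┴─┴─────────────┘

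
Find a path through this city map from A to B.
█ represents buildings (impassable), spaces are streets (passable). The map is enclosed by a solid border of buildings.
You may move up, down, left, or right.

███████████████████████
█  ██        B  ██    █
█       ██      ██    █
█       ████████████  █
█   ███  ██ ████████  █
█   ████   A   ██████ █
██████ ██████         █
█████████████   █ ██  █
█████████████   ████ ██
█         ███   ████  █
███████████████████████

Finding the shortest path from A to B:
Movement: cardinal only
Path length: 14 steps
Directions: left → left → left → up → left → up → up → up → right → right → right → right → right → right

Solution:

███████████████████████
█  ██  ↱→→→→→B  ██    █
█      ↑██      ██    █
█      ↑████████████  █
█   ███↑↰██ ████████  █
█   ████↑←←A   ██████ █
██████ ██████         █
█████████████   █ ██  █
█████████████   ████ ██
█         ███   ████  █
███████████████████████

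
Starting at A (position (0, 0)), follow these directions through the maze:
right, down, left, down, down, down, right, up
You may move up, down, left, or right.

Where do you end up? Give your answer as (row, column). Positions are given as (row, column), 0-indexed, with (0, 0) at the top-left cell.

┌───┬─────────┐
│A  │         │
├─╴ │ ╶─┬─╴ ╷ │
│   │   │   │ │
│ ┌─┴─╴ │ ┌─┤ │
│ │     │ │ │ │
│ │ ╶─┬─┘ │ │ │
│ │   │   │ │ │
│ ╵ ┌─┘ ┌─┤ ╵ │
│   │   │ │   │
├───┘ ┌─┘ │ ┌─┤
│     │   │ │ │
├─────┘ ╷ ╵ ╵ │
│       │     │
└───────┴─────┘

Following directions step by step:
Start: (0, 0)
  right: (0, 0) → (0, 1)
  down: (0, 1) → (1, 1)
  left: (1, 1) → (1, 0)
  down: (1, 0) → (2, 0)
  down: (2, 0) → (3, 0)
  down: (3, 0) → (4, 0)
  right: (4, 0) → (4, 1)
  up: (4, 1) → (3, 1)
Final position: (3, 1)

Path taken:

┌───┬─────────┐
│A ↓│         │
├─╴ │ ╶─┬─╴ ╷ │
│↓ ↲│   │   │ │
│ ┌─┴─╴ │ ┌─┤ │
│↓│     │ │ │ │
│ │ ╶─┬─┘ │ │ │
│↓│B  │   │ │ │
│ ╵ ┌─┘ ┌─┤ ╵ │
│↳ ↑│   │ │   │
├───┘ ┌─┘ │ ┌─┤
│     │   │ │ │
├─────┘ ╷ ╵ ╵ │
│       │     │
└───────┴─────┘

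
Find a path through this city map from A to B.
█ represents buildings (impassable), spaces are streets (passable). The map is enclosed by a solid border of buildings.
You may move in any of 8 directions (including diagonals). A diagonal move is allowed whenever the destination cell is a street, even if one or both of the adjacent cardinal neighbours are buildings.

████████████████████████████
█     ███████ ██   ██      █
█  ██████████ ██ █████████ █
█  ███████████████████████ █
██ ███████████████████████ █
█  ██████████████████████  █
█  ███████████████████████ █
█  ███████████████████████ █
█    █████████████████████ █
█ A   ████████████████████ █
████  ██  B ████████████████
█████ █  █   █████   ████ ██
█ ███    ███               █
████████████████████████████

Finding the shortest path from A to B:
Movement: 8-directional
Path length: 8 steps
Directions: right → down-right → down-right → down-right → right → up-right → up-right → right

Solution:

████████████████████████████
█     ███████ ██   ██      █
█  ██████████ ██ █████████ █
█  ███████████████████████ █
██ ███████████████████████ █
█  ██████████████████████  █
█  ███████████████████████ █
█  ███████████████████████ █
█    █████████████████████ █
█ A↘  ████████████████████ █
████↘ ██ →B ████████████████
█████↘█ ↗█   █████   ████ ██
█ ███ →↗ ███               █
████████████████████████████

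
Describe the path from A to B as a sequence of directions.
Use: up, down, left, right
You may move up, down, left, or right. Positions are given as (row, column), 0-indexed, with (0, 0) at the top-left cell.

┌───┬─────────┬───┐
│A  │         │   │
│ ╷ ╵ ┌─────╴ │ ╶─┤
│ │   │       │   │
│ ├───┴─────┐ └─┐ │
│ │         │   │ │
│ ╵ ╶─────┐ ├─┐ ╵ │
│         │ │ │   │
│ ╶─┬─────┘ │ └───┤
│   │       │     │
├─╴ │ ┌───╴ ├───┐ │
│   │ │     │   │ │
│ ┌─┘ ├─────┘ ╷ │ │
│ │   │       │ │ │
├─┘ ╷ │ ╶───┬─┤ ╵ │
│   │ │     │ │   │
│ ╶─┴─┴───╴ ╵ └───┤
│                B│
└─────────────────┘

Finding the path and converting it to directions:
Path through cells: (0,0) → (1,0) → (2,0) → (3,0) → (3,1) → (2,1) → (2,2) → (2,3) → (2,4) → (2,5) → (3,5) → (4,5) → (4,4) → (4,3) → (4,2) → (5,2) → (6,2) → (6,1) → (7,1) → (7,0) → (8,0) → (8,1) → (8,2) → (8,3) → (8,4) → (8,5) → (8,6) → (8,7) → (8,8)
Directions: down, down, down, right, up, right, right, right, right, down, down, left, left, left, down, down, left, down, left, down, right, right, right, right, right, right, right, right

Solution:

┌───┬─────────┬───┐
│A  │         │   │
│ ╷ ╵ ┌─────╴ │ ╶─┤
│↓│   │       │   │
│ ├───┴─────┐ └─┐ │
│↓│↱ → → → ↓│   │ │
│ ╵ ╶─────┐ ├─┐ ╵ │
│↳ ↑      │↓│ │   │
│ ╶─┬─────┘ │ └───┤
│   │↓ ← ← ↲│     │
├─╴ │ ┌───╴ ├───┐ │
│   │↓│     │   │ │
│ ┌─┘ ├─────┘ ╷ │ │
│ │↓ ↲│       │ │ │
├─┘ ╷ │ ╶───┬─┤ ╵ │
│↓ ↲│ │     │ │   │
│ ╶─┴─┴───╴ ╵ └───┤
│↳ → → → → → → → B│
└─────────────────┘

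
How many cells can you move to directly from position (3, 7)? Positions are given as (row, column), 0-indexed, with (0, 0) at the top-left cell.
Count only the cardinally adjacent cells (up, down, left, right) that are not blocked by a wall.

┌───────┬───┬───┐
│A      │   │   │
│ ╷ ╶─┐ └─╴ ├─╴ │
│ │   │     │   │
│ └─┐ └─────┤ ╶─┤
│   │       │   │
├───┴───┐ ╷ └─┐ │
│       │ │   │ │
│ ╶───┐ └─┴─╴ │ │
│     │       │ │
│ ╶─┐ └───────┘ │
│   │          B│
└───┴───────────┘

Checking passable neighbors of (3, 7):
Neighbors: (2, 7), (4, 7)
Count: 2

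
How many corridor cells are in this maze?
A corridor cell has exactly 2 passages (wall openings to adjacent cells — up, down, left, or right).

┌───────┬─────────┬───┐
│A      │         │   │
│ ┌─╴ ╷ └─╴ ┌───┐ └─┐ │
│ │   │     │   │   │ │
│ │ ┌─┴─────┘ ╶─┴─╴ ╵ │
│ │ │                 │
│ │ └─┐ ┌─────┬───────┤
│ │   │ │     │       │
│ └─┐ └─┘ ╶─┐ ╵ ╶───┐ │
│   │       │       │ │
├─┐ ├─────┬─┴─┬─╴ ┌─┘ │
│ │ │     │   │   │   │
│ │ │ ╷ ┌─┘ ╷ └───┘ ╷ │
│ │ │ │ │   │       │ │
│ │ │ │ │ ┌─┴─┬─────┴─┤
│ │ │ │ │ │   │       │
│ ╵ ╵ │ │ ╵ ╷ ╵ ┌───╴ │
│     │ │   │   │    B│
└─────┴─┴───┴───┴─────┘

Counting cells with exactly 2 passages:
Total corridor cells: 75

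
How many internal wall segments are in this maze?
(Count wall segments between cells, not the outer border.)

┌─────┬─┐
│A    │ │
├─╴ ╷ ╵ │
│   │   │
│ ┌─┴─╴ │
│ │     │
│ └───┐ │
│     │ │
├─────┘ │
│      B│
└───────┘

Counting internal wall segments:
Total internal walls: 12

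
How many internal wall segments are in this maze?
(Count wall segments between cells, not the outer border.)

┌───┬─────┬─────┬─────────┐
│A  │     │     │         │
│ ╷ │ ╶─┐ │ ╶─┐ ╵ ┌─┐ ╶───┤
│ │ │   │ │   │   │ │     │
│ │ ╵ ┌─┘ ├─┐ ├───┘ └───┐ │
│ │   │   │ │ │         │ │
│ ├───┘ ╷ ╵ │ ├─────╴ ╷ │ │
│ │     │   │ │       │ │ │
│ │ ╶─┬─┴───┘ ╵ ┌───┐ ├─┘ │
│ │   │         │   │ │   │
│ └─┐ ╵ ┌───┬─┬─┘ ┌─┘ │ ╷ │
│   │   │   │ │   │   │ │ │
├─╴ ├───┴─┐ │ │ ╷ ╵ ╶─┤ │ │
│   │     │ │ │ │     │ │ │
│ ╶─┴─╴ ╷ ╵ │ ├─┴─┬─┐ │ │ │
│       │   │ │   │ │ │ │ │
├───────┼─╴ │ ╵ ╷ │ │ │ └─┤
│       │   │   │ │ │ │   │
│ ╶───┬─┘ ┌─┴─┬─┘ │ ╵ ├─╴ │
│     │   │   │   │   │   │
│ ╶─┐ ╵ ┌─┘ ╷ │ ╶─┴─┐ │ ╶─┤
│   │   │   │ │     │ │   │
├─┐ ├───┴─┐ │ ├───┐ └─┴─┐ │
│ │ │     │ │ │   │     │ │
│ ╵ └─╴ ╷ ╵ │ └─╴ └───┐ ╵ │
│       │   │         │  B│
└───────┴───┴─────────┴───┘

Counting internal wall segments:
Total internal walls: 144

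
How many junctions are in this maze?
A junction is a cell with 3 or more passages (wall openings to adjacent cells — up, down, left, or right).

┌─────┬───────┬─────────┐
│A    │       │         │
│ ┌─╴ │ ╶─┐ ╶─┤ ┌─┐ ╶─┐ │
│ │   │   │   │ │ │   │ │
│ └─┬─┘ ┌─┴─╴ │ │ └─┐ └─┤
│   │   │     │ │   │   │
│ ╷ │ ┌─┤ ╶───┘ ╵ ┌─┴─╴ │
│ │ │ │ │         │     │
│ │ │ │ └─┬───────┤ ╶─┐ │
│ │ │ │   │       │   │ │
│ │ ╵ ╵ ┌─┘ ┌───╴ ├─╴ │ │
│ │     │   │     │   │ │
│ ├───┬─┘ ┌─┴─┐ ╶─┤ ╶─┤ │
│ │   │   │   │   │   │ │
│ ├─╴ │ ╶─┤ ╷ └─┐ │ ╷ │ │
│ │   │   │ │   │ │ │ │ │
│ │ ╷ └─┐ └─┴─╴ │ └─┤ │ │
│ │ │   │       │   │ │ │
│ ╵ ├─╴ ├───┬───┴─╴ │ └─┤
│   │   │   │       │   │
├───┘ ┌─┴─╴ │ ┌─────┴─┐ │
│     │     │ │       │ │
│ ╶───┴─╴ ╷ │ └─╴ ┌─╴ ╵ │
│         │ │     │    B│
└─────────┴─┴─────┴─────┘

Checking each cell for number of passages:

Junctions found (3+ passages):
  (0, 5): 3 passages
  (0, 9): 3 passages
  (1, 3): 3 passages
  (2, 0): 3 passages
  (2, 8): 3 passages
  (3, 7): 3 passages
  (3, 11): 3 passages
  (4, 3): 3 passages
  (5, 2): 3 passages
  (5, 7): 3 passages
  (6, 9): 3 passages
  (7, 2): 3 passages
  (10, 4): 3 passages
  (10, 5): 3 passages
  (10, 8): 3 passages
  (11, 10): 3 passages
Total junctions: 16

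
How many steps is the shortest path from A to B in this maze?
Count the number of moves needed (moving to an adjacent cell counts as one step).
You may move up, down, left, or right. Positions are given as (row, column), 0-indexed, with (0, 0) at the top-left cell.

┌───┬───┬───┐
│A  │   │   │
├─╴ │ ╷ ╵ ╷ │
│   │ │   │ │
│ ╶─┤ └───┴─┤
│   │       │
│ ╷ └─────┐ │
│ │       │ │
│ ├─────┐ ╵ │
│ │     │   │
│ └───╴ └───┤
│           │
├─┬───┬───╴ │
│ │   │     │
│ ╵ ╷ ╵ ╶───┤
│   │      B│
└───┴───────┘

Using BFS to find shortest path:
Start: (0, 0), End: (7, 5)
Path found:
(0,0) → (0,1) → (1,1) → (1,0) → (2,0) → (3,0) → (4,0) → (5,0) → (5,1) → (5,2) → (5,3) → (5,4) → (5,5) → (6,5) → (6,4) → (6,3) → (7,3) → (7,4) → (7,5)
Number of steps: 18

Solution:

┌───┬───┬───┐
│A ↓│   │   │
├─╴ │ ╷ ╵ ╷ │
│↓ ↲│ │   │ │
│ ╶─┤ └───┴─┤
│↓  │       │
│ ╷ └─────┐ │
│↓│       │ │
│ ├─────┐ ╵ │
│↓│     │   │
│ └───╴ └───┤
│↳ → → → → ↓│
├─┬───┬───╴ │
│ │   │↓ ← ↲│
│ ╵ ╷ ╵ ╶───┤
│   │  ↳ → B│
└───┴───────┘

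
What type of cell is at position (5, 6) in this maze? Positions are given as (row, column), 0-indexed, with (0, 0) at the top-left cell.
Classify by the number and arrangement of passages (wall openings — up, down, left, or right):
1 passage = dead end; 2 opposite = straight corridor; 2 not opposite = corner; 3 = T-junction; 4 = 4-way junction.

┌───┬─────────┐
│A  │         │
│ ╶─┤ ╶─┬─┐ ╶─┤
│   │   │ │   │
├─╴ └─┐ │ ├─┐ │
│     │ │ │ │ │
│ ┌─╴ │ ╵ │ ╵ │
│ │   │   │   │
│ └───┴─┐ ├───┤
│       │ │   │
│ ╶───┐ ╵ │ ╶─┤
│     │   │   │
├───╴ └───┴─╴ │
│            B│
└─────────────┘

Checking cell at (5, 6):
Number of passages: 2
Cell type: corner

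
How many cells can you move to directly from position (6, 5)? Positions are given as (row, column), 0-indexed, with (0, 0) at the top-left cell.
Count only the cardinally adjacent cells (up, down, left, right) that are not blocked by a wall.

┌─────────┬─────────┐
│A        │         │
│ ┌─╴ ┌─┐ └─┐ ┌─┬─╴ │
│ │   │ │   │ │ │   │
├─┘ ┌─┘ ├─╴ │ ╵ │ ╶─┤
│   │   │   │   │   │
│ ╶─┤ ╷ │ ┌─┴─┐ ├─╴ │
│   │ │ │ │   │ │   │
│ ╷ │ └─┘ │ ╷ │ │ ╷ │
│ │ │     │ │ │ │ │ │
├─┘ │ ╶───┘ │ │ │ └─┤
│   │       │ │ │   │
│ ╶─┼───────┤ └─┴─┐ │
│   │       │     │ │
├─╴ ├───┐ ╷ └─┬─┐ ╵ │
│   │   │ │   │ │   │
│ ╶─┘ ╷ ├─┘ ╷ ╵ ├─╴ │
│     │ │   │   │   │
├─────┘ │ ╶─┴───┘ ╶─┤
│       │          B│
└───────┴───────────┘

Checking passable neighbors of (6, 5):
Neighbors: (7, 5), (6, 4)
Count: 2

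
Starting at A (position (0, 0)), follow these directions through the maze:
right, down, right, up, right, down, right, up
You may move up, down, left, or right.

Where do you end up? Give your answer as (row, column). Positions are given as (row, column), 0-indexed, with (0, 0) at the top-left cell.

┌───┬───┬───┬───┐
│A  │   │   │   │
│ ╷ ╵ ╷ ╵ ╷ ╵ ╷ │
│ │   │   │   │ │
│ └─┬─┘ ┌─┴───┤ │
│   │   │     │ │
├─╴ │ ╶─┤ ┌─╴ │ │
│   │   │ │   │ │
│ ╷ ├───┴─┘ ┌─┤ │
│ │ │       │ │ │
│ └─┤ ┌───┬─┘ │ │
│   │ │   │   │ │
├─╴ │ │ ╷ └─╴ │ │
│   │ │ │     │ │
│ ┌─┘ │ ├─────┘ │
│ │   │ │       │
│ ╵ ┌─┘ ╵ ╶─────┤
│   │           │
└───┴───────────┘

Following directions step by step:
Start: (0, 0)
  right: (0, 0) → (0, 1)
  down: (0, 1) → (1, 1)
  right: (1, 1) → (1, 2)
  up: (1, 2) → (0, 2)
  right: (0, 2) → (0, 3)
  down: (0, 3) → (1, 3)
  right: (1, 3) → (1, 4)
  up: (1, 4) → (0, 4)
Final position: (0, 4)

Path taken:

┌───┬───┬───┬───┐
│A ↓│↱ ↓│B  │   │
│ ╷ ╵ ╷ ╵ ╷ ╵ ╷ │
│ │↳ ↑│↳ ↑│   │ │
│ └─┬─┘ ┌─┴───┤ │
│   │   │     │ │
├─╴ │ ╶─┤ ┌─╴ │ │
│   │   │ │   │ │
│ ╷ ├───┴─┘ ┌─┤ │
│ │ │       │ │ │
│ └─┤ ┌───┬─┘ │ │
│   │ │   │   │ │
├─╴ │ │ ╷ └─╴ │ │
│   │ │ │     │ │
│ ┌─┘ │ ├─────┘ │
│ │   │ │       │
│ ╵ ┌─┘ ╵ ╶─────┤
│   │           │
└───┴───────────┘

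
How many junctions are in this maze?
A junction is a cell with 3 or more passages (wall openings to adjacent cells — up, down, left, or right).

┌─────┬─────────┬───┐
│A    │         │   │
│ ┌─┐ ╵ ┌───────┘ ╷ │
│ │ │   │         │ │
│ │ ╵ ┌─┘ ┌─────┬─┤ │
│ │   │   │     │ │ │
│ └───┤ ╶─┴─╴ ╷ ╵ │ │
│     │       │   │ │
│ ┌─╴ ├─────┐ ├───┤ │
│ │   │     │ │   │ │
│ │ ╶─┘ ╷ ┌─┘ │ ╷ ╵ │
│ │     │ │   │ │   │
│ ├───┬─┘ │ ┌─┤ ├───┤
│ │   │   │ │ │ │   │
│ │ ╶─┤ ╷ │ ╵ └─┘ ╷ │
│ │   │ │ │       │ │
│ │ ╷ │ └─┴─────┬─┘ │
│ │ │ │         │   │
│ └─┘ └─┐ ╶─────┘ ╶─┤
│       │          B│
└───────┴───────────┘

Checking each cell for number of passages:

Junctions found (3+ passages):
  (1, 2): 3 passages
  (2, 6): 3 passages
  (3, 0): 3 passages
  (3, 6): 3 passages
  (4, 4): 3 passages
  (6, 4): 3 passages
  (7, 1): 3 passages
  (7, 6): 3 passages
  (8, 4): 3 passages
  (9, 2): 3 passages
  (9, 8): 3 passages
Total junctions: 11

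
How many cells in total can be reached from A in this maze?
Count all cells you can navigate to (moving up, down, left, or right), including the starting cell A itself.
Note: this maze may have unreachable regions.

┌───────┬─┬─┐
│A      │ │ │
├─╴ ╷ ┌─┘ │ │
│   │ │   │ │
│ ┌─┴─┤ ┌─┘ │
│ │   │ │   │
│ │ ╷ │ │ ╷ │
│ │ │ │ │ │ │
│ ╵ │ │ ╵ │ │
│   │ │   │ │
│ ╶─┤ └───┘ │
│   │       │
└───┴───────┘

Using BFS/flood-fill to find all reachable cells from A:
Maze size: 6 × 6 = 36 total cells
All cells are reachable — the maze is fully connected.
Reachable cells: 36

Reachable region (· marks reachable cells):

┌───────┬─┬─┐
│A · · ·│·│·│
├─╴ ╷ ┌─┘ │ │
│· ·│·│· ·│·│
│ ┌─┴─┤ ┌─┘ │
│·│· ·│·│· ·│
│ │ ╷ │ │ ╷ │
│·│·│·│·│·│·│
│ ╵ │ │ ╵ │ │
│· ·│·│· ·│·│
│ ╶─┤ └───┘ │
│· ·│· · · ·│
└───┴───────┘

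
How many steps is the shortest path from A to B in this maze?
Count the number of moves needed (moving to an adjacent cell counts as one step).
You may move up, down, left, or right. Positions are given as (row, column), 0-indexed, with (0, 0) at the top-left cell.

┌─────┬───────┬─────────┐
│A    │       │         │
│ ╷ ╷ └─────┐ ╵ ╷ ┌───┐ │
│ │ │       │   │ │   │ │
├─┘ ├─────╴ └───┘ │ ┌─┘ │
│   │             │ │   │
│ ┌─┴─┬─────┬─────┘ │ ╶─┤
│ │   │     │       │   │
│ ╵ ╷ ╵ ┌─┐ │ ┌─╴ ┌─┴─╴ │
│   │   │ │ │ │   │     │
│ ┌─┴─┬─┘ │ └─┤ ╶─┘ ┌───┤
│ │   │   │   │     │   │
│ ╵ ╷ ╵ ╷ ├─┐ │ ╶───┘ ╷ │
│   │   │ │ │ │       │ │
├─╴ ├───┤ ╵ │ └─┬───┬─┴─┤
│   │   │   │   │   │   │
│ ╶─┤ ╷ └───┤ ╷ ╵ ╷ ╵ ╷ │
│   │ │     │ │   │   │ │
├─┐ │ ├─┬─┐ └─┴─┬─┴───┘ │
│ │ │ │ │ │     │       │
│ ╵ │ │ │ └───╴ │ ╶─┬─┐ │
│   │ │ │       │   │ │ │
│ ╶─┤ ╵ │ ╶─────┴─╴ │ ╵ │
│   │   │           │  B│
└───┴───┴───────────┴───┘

Using BFS to find shortest path:
Start: (0, 0), End: (11, 11)
Path found:
(0,0) → (0,1) → (1,1) → (2,1) → (2,0) → (3,0) → (4,0) → (4,1) → (3,1) → (3,2) → (4,2) → (4,3) → (3,3) → (3,4) → (3,5) → (4,5) → (5,5) → (5,6) → (6,6) → (7,6) → (7,7) → (8,7) → (8,8) → (7,8) → (7,9) → (8,9) → (8,10) → (7,10) → (7,11) → (8,11) → (9,11) → (10,11) → (11,11)
Number of steps: 32

Solution:

┌─────┬───────┬─────────┐
│A ↓  │       │         │
│ ╷ ╷ └─────┐ ╵ ╷ ┌───┐ │
│ │↓│       │   │ │   │ │
├─┘ ├─────╴ └───┘ │ ┌─┘ │
│↓ ↲│             │ │   │
│ ┌─┴─┬─────┬─────┘ │ ╶─┤
│↓│↱ ↓│↱ → ↓│       │   │
│ ╵ ╷ ╵ ┌─┐ │ ┌─╴ ┌─┴─╴ │
│↳ ↑│↳ ↑│ │↓│ │   │     │
│ ┌─┴─┬─┘ │ └─┤ ╶─┘ ┌───┤
│ │   │   │↳ ↓│     │   │
│ ╵ ╷ ╵ ╷ ├─┐ │ ╶───┘ ╷ │
│   │   │ │ │↓│       │ │
├─╴ ├───┤ ╵ │ └─┬───┬─┴─┤
│   │   │   │↳ ↓│↱ ↓│↱ ↓│
│ ╶─┤ ╷ └───┤ ╷ ╵ ╷ ╵ ╷ │
│   │ │     │ │↳ ↑│↳ ↑│↓│
├─┐ │ ├─┬─┐ └─┴─┬─┴───┘ │
│ │ │ │ │ │     │      ↓│
│ ╵ │ │ │ └───╴ │ ╶─┬─┐ │
│   │ │ │       │   │ │↓│
│ ╶─┤ ╵ │ ╶─────┴─╴ │ ╵ │
│   │   │           │  B│
└───┴───┴───────────┴───┘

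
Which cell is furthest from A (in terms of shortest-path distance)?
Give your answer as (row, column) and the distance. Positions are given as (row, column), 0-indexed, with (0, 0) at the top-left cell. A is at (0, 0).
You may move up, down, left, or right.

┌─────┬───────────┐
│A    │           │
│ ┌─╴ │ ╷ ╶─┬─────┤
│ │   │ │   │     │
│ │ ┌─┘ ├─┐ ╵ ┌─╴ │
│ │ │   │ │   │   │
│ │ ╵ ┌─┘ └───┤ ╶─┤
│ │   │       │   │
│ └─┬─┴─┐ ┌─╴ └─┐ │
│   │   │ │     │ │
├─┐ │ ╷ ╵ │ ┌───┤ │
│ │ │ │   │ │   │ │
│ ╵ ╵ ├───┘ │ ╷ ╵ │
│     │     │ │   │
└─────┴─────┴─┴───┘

Computing BFS distances from A to all cells:
Furthest cell: (6, 6)
Distance: 30 steps

Path from A to the furthest cell:

┌─────┬───────────┐
│A → ↓│↱ ↓        │
│ ┌─╴ │ ╷ ╶─┬─────┤
│ │↓ ↲│↑│↳ ↓│↱ → ↓│
│ │ ┌─┘ ├─┐ ╵ ┌─╴ │
│ │↓│↱ ↑│ │↳ ↑│↓ ↲│
│ │ ╵ ┌─┘ └───┤ ╶─┤
│ │↳ ↑│       │↳ ↓│
│ └─┬─┴─┐ ┌─╴ └─┐ │
│   │   │ │     │↓│
├─┐ │ ╷ ╵ │ ┌───┤ │
│ │ │ │   │ │↓ ↰│↓│
│ ╵ ╵ ├───┘ │ ╷ ╵ │
│     │     │B│↑ ↲│
└─────┴─────┴─┴───┘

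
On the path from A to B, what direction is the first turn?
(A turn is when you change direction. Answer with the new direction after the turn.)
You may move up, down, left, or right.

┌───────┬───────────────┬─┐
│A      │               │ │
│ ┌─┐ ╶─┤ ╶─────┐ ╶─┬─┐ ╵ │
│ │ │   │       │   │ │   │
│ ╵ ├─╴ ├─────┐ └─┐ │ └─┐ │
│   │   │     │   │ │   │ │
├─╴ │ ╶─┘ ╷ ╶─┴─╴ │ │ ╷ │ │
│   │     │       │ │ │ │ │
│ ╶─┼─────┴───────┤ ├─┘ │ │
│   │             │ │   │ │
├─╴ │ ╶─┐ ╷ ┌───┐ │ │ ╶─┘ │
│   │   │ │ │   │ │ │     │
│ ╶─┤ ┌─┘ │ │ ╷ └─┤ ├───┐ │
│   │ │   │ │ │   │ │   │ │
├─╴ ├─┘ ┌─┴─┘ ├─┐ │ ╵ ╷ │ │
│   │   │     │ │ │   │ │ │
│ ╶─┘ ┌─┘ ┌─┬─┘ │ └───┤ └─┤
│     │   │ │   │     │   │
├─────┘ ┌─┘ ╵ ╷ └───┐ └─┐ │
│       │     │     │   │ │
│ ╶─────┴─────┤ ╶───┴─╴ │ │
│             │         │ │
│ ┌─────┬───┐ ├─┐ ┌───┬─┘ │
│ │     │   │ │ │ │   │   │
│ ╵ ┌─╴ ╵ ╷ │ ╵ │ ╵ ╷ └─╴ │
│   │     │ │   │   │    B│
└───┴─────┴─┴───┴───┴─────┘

Directions: right, right, down, right, down, left, down, right, right, up, right, down, right, right, right, up, left, up, left, left, left, up, right, right, right, right, down, right, down, down, down, down, down, down, right, up, right, down, down, right, down, down, down, down
First turn direction: down

Solution:

┌───────┬───────────────┬─┐
│A → ↓  │↱ → → → ↓      │ │
│ ┌─┐ ╶─┤ ╶─────┐ ╶─┬─┐ ╵ │
│ │ │↳ ↓│↑ ← ← ↰│↳ ↓│ │   │
│ ╵ ├─╴ ├─────┐ └─┐ │ └─┐ │
│   │↓ ↲│↱ ↓  │↑ ↰│↓│   │ │
├─╴ │ ╶─┘ ╷ ╶─┴─╴ │ │ ╷ │ │
│   │↳ → ↑│↳ → → ↑│↓│ │ │ │
│ ╶─┼─────┴───────┤ ├─┘ │ │
│   │             │↓│   │ │
├─╴ │ ╶─┐ ╷ ┌───┐ │ │ ╶─┘ │
│   │   │ │ │   │ │↓│     │
│ ╶─┤ ┌─┘ │ │ ╷ └─┤ ├───┐ │
│   │ │   │ │ │   │↓│↱ ↓│ │
├─╴ ├─┘ ┌─┴─┘ ├─┐ │ ╵ ╷ │ │
│   │   │     │ │ │↳ ↑│↓│ │
│ ╶─┘ ┌─┘ ┌─┬─┘ │ └───┤ └─┤
│     │   │ │   │     │↳ ↓│
├─────┘ ┌─┘ ╵ ╷ └───┐ └─┐ │
│       │     │     │   │↓│
│ ╶─────┴─────┤ ╶───┴─╴ │ │
│             │         │↓│
│ ┌─────┬───┐ ├─┐ ┌───┬─┘ │
│ │     │   │ │ │ │   │  ↓│
│ ╵ ┌─╴ ╵ ╷ │ ╵ │ ╵ ╷ └─╴ │
│   │     │ │   │   │    B│
└───┴─────┴─┴───┴───┴─────┘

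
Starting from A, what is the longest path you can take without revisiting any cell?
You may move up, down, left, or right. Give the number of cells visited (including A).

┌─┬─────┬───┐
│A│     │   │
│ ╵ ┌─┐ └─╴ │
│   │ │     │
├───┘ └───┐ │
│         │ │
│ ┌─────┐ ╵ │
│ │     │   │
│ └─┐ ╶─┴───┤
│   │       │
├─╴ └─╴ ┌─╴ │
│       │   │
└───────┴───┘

Finding longest simple path using DFS:
Start: (0, 0)
Longest path visits 28 cells
Path: A → down → right → up → right → right → down → right → right → down → down → left → up → left → left → left → left → down → down → right → down → right → right → up → right → right → down → left

Solution:

┌─┬─────┬───┐
│A│↱ → ↓│   │
│ ╵ ┌─┐ └─╴ │
│↳ ↑│ │↳ → ↓│
├───┘ └───┐ │
│↓ ← ← ← ↰│↓│
│ ┌─────┐ ╵ │
│↓│     │↑ ↲│
│ └─┐ ╶─┴───┤
│↳ ↓│  ↱ → ↓│
├─╴ └─╴ ┌─╴ │
│  ↳ → ↑│B ↲│
└───────┴───┘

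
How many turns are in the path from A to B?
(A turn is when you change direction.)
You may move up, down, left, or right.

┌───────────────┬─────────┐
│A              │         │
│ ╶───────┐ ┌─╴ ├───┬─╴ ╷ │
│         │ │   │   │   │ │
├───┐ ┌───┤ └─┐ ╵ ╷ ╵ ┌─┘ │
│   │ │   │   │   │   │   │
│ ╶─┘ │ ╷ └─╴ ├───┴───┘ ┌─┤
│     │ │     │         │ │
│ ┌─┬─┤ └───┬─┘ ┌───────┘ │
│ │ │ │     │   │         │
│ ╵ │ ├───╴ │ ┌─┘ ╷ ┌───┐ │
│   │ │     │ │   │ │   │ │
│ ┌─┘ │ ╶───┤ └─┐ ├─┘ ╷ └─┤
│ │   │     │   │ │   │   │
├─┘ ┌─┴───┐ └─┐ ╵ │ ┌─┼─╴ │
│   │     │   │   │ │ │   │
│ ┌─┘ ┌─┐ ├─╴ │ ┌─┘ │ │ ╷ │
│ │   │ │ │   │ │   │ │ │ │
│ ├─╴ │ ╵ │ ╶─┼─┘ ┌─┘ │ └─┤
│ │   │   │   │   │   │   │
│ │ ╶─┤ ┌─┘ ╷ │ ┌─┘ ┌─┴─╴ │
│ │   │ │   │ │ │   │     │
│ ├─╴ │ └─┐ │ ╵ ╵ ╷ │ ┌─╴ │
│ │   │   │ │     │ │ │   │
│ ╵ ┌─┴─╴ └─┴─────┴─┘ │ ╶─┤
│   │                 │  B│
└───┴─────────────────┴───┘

Directions: right, right, right, right, right, down, down, right, down, left, left, up, left, down, down, right, right, down, left, left, down, right, right, down, right, down, left, down, right, down, down, right, up, up, right, up, right, up, up, right, up, right, down, right, down, left, down, down, right, down, down, left, down, right
Number of turns: 38

Solution:

┌───────────────┬─────────┐
│A → → → → ↓    │         │
│ ╶───────┐ ┌─╴ ├───┬─╴ ╷ │
│         │↓│   │   │   │ │
├───┐ ┌───┤ └─┐ ╵ ╷ ╵ ┌─┘ │
│   │ │↓ ↰│↳ ↓│   │   │   │
│ ╶─┘ │ ╷ └─╴ ├───┴───┘ ┌─┤
│     │↓│↑ ← ↲│         │ │
│ ┌─┬─┤ └───┬─┘ ┌───────┘ │
│ │ │ │↳ → ↓│   │         │
│ ╵ │ ├───╴ │ ┌─┘ ╷ ┌───┐ │
│   │ │↓ ← ↲│ │   │ │↱ ↓│ │
│ ┌─┘ │ ╶───┤ └─┐ ├─┘ ╷ └─┤
│ │   │↳ → ↓│   │ │↱ ↑│↳ ↓│
├─┘ ┌─┴───┐ └─┐ ╵ │ ┌─┼─╴ │
│   │     │↳ ↓│   │↑│ │↓ ↲│
│ ┌─┘ ┌─┐ ├─╴ │ ┌─┘ │ │ ╷ │
│ │   │ │ │↓ ↲│ │↱ ↑│ │↓│ │
│ ├─╴ │ ╵ │ ╶─┼─┘ ┌─┘ │ └─┤
│ │   │   │↳ ↓│↱ ↑│   │↳ ↓│
│ │ ╶─┤ ┌─┘ ╷ │ ┌─┘ ┌─┴─╴ │
│ │   │ │   │↓│↑│   │    ↓│
│ ├─╴ │ └─┐ │ ╵ ╵ ╷ │ ┌─╴ │
│ │   │   │ │↳ ↑  │ │ │↓ ↲│
│ ╵ ┌─┴─╴ └─┴─────┴─┘ │ ╶─┤
│   │                 │↳ B│
└───┴─────────────────┴───┘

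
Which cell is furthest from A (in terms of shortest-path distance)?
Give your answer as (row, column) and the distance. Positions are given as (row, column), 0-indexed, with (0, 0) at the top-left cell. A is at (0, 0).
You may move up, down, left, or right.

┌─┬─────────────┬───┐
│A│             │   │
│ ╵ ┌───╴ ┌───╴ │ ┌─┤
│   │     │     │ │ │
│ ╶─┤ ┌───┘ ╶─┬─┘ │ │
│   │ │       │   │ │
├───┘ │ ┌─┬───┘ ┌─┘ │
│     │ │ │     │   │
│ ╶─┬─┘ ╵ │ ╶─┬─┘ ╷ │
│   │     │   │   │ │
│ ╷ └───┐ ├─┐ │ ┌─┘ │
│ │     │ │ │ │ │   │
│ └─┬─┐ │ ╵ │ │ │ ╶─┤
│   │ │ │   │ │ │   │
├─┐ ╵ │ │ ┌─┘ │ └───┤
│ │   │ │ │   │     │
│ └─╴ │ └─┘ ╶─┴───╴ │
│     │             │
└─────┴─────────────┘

Computing BFS distances from A to all cells:
Furthest cell: (6, 9)
Distance: 41 steps

Path from A to the furthest cell:

┌─┬─────────────┬───┐
│A│↱ → → ↓      │   │
│ ╵ ┌───╴ ┌───╴ │ ┌─┤
│↳ ↑│↓ ← ↲│     │ │ │
│ ╶─┤ ┌───┘ ╶─┬─┘ │ │
│   │↓│       │   │ │
├───┘ │ ┌─┬───┘ ┌─┘ │
│↓ ← ↲│ │ │     │↱ ↓│
│ ╶─┬─┘ ╵ │ ╶─┬─┘ ╷ │
│↳ ↓│     │   │↱ ↑│↓│
│ ╷ └───┐ ├─┐ │ ┌─┘ │
│ │↳ → ↓│ │ │ │↑│↓ ↲│
│ └─┬─┐ │ ╵ │ │ │ ╶─┤
│   │ │↓│   │ │↑│↳ B│
├─┐ ╵ │ │ ┌─┘ │ └───┤
│ │   │↓│ │   │↑ ← ↰│
│ └─╴ │ └─┘ ╶─┴───╴ │
│     │↳ → → → → → ↑│
└─────┴─────────────┘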